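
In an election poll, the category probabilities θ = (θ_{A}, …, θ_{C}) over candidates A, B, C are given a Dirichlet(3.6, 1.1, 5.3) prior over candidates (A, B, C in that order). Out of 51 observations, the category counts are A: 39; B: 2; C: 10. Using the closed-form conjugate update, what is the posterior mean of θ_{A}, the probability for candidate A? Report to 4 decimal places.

The Dirichlet prior is conjugate to the Multinomial likelihood: each posterior αⱼ = prior αⱼ + observed count nⱼ.
Posterior concentration: (42.6, 3.1, 15.3), total = 61.0.
E[θ_{A}|data] = α_{A}/Σα = 42.6/61.0 = 0.6984.

0.6984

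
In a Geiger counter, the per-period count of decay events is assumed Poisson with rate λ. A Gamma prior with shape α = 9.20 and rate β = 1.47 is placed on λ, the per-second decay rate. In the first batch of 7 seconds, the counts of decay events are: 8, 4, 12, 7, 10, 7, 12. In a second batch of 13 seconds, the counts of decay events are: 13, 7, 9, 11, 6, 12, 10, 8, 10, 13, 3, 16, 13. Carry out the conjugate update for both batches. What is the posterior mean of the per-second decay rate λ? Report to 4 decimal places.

9.3246

With a Gamma(shape α, rate β) prior, the Poisson likelihood is conjugate: the posterior is Gamma(α + ΣXᵢ, β + n).
Batch 1: sum of counts S = 60 over n = 7 seconds.
After batch 1: Gamma(α+S, β+n) = Gamma(9.20+60, 1.47+7) = Gamma(69.20, 8.47).
Batch 2: sum of counts S = 131 over n = 13 seconds.
After batch 2: Gamma(α+S, β+n) = Gamma(69.20+131, 8.47+13) = Gamma(200.20, 21.47).
Posterior mean = α/β = 200.20/21.47 = 9.3246.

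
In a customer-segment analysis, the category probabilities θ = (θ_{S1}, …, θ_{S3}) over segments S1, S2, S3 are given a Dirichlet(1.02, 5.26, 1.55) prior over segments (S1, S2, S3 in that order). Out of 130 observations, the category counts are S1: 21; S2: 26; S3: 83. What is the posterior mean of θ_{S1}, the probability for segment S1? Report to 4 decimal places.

The Dirichlet prior is conjugate to the Multinomial likelihood: each posterior αⱼ = prior αⱼ + observed count nⱼ.
Posterior concentration: (22.02, 31.26, 84.55), total = 137.83.
E[θ_{S1}|data] = α_{S1}/Σα = 22.02/137.83 = 0.1598.

0.1598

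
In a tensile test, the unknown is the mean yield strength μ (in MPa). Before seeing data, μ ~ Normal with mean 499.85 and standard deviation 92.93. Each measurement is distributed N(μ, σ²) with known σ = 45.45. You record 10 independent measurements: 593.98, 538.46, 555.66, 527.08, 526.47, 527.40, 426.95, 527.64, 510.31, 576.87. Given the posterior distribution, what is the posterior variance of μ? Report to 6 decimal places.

For Normal data with known variance σ², a Normal(μ₀, σ₀²) prior on μ is conjugate. Posterior precision = 1/σ₀² + n/σ²; posterior mean is the precision-weighted average of μ₀ and x̄.
σ₀² = 92.93² = 8635.9849, σ² = 45.45² = 2065.7025; σ² + n·σ₀² = 2065.7025 + 10·8635.9849 = 88425.5515.
Posterior precision = 1/σ₀² + n/σ² = 1/8635.9849 + 10/2065.7025 = (σ² + n·σ₀²)/(σ₀²σ²) = 88425.5515/(8635.9849·2065.7025); posterior variance σₙ² = σ₀²σ²/(σ² + n·σ₀²) = 8635.9849·2065.7025/88425.5515 = 201.744578.

201.744578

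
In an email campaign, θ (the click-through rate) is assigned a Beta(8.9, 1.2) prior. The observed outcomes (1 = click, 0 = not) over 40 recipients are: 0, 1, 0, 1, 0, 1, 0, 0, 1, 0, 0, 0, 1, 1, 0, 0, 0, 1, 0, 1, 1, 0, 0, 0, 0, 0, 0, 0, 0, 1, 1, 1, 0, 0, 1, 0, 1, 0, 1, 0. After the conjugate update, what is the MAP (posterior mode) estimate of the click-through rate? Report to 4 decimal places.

0.4761

The Beta prior is conjugate to a Binomial/Bernoulli likelihood; the update adds successes to α and failures to β.
Posterior: Beta(α+k, β+n−k) = Beta(8.9+15, 1.2+25) = Beta(23.9, 26.2).
Mode of Beta(a,b) for a,b>1 is (a−1)/(a+b−2) = 22.9/48.1 = 0.4761.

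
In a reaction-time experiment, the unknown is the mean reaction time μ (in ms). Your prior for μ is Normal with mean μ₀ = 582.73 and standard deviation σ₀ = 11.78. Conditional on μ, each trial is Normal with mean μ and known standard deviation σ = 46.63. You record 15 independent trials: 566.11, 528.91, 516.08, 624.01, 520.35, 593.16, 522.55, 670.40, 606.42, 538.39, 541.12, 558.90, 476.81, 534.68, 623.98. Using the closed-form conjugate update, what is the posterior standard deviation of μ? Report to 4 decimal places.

8.4201

For Normal data with known variance σ², a Normal(μ₀, σ₀²) prior on μ is conjugate. Posterior precision = 1/σ₀² + n/σ²; posterior mean is the precision-weighted average of μ₀ and x̄.
σ₀² = 11.78² = 138.7684, σ² = 46.63² = 2174.3569; σ² + n·σ₀² = 2174.3569 + 15·138.7684 = 4255.8829.
Posterior precision = 1/σ₀² + n/σ² = 1/138.7684 + 15/2174.3569 = (σ² + n·σ₀²)/(σ₀²σ²) = 4255.8829/(138.7684·2174.3569); posterior variance σₙ² = σ₀²σ²/(σ² + n·σ₀²) = 138.7684·2174.3569/4255.8829 = 70.897634.
Posterior SD = √σₙ² = √(138.7684·2174.3569/4255.8829) = 8.4201.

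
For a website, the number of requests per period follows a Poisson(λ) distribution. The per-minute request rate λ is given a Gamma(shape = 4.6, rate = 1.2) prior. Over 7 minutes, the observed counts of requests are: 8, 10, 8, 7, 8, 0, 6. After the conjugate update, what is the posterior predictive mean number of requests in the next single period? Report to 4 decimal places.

With a Gamma(shape α, rate β) prior, the Poisson likelihood is conjugate: the posterior is Gamma(α + ΣXᵢ, β + n).
Sum of counts S = 47 over n = 7 minutes.
Posterior: Gamma(α+S, β+n) = Gamma(4.6+47, 1.2+7) = Gamma(51.6, 8.2).
The predictive distribution for one future period is NegBinom with mean α/β = 6.2927.

6.2927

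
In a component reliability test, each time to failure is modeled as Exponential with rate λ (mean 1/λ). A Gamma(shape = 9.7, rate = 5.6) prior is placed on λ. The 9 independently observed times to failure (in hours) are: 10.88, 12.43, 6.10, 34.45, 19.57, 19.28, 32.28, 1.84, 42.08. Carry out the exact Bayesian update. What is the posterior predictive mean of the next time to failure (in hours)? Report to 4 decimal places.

With a Gamma(shape α, rate β) prior on the exponential rate λ, the posterior after n observations with total T = Σxᵢ is Gamma(α+n, β+T).
Sum of observations T = 178.91 hours; n = 9.
Posterior: Gamma(9.7+9, 5.6+178.91) = Gamma(18.7, 184.51).
The predictive distribution for the next observation is Lomax; its mean is β/(α−1) = 184.51/17.7 = 10.4243.

10.4243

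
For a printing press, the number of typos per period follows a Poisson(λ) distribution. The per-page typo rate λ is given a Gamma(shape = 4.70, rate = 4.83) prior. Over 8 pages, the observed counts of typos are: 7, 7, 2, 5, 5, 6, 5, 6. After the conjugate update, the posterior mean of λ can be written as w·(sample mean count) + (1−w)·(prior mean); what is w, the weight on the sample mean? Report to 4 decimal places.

With a Gamma(shape α, rate β) prior, the Poisson likelihood is conjugate: the posterior is Gamma(α + ΣXᵢ, β + n).
Posterior mean = (α₀+S)/(β₀+n) = [n/(β₀+n)]·(S/n) + [β₀/(β₀+n)]·(α₀/β₀), so only n and β₀ enter the weight.
Weight on data w = n/(β₀+n) = 8/(4.83+8) = 8/12.83 = 0.6235.

0.6235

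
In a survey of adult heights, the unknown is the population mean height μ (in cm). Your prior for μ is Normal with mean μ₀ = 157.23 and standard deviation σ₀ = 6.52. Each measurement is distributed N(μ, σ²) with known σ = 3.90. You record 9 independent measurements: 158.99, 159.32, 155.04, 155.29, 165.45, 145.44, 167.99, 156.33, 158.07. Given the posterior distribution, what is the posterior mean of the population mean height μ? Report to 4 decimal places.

For Normal data with known variance σ², a Normal(μ₀, σ₀²) prior on μ is conjugate. Posterior precision = 1/σ₀² + n/σ²; posterior mean is the precision-weighted average of μ₀ and x̄.
Σxᵢ = 158.99 + 159.32 + 155.04 + 155.29 + 165.45 + 145.44 + 167.99 + 156.33 + 158.07 = 1421.92, so n·x̄ = 1421.92.
σ₀² = 6.52² = 42.5104, σ² = 3.90² = 15.21; σ² + n·σ₀² = 15.21 + 9·42.5104 = 397.8036.
Posterior mean = (μ₀/σ₀² + n·x̄/σ²)/(1/σ₀² + n/σ²) = (σ²·μ₀ + σ₀²·n·x̄)/(σ² + n·σ₀²) = (15.21·157.23 + 42.5104·1421.92)/397.8036 = 62837.856268/397.8036 = 157.9620.

157.9620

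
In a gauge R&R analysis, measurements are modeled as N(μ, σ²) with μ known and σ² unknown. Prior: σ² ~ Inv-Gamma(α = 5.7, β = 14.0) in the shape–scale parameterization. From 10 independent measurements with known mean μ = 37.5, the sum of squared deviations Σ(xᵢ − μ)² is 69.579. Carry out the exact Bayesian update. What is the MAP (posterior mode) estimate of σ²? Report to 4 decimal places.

With known mean μ and an Inverse-Gamma(α, β) prior on σ², the Normal likelihood is conjugate: posterior is Inv-Gamma(α + n/2, β + Σ(xᵢ−μ)²/2).
Posterior: Inv-Gamma(5.7 + 10/2, 14.0 + 69.579/2) = Inv-Gamma(10.70, 48.7895).
Mode = β/(α+1) = 48.7895/11.70 = 4.1700.

4.1700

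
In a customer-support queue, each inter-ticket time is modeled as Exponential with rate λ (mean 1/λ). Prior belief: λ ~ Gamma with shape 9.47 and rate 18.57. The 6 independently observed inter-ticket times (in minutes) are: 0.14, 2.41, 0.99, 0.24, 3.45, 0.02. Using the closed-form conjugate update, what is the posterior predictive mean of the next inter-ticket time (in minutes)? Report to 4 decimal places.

With a Gamma(shape α, rate β) prior on the exponential rate λ, the posterior after n observations with total T = Σxᵢ is Gamma(α+n, β+T).
Sum of observations T = 7.25 minutes; n = 6.
Posterior: Gamma(9.47+6, 18.57+7.25) = Gamma(15.47, 25.82).
The predictive distribution for the next observation is Lomax; its mean is β/(α−1) = 25.82/14.47 = 1.7844.

1.7844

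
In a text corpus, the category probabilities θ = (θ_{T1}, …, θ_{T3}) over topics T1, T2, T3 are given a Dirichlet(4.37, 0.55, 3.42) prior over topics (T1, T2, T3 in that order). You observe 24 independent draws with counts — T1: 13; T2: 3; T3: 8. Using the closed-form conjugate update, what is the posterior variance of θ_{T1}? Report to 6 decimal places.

0.007457

The Dirichlet prior is conjugate to the Multinomial likelihood: each posterior αⱼ = prior αⱼ + observed count nⱼ.
Posterior concentration: (17.37, 3.55, 11.42), total = 32.34.
Var[θ_j] = α_j(Σα−α_j)/((Σα)²(Σα+1)) = 17.37·14.97/(32.34²·33.34) = 0.007457.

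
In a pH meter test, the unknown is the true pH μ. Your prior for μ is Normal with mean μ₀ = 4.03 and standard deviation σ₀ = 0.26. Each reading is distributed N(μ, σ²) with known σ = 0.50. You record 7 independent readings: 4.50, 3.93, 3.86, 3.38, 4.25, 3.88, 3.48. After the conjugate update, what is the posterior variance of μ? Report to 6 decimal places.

0.023368

For Normal data with known variance σ², a Normal(μ₀, σ₀²) prior on μ is conjugate. Posterior precision = 1/σ₀² + n/σ²; posterior mean is the precision-weighted average of μ₀ and x̄.
σ₀² = 0.26² = 0.0676, σ² = 0.50² = 0.25; σ² + n·σ₀² = 0.25 + 7·0.0676 = 0.7232.
Posterior precision = 1/σ₀² + n/σ² = 1/0.0676 + 7/0.25 = (σ² + n·σ₀²)/(σ₀²σ²) = 0.7232/(0.0676·0.25); posterior variance σₙ² = σ₀²σ²/(σ² + n·σ₀²) = 0.0676·0.25/0.7232 = 0.023368.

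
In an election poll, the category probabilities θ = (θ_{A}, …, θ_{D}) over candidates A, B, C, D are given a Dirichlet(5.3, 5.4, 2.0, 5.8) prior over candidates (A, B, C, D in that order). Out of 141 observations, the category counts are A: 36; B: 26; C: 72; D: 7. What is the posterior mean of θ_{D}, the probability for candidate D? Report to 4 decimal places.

The Dirichlet prior is conjugate to the Multinomial likelihood: each posterior αⱼ = prior αⱼ + observed count nⱼ.
Posterior concentration: (41.3, 31.4, 74.0, 12.8), total = 159.5.
E[θ_{D}|data] = α_{D}/Σα = 12.8/159.5 = 0.0803.

0.0803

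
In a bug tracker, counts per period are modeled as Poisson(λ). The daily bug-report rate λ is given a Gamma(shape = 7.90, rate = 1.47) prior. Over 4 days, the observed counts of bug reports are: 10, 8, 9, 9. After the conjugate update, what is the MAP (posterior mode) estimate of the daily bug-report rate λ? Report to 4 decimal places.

With a Gamma(shape α, rate β) prior, the Poisson likelihood is conjugate: the posterior is Gamma(α + ΣXᵢ, β + n).
Sum of counts S = 36 over n = 4 days.
Posterior: Gamma(α+S, β+n) = Gamma(7.90+36, 1.47+4) = Gamma(43.90, 5.47).
Mode of Gamma(α,β) for α≥1 is (α−1)/β = 42.90/5.47 = 7.8428.

7.8428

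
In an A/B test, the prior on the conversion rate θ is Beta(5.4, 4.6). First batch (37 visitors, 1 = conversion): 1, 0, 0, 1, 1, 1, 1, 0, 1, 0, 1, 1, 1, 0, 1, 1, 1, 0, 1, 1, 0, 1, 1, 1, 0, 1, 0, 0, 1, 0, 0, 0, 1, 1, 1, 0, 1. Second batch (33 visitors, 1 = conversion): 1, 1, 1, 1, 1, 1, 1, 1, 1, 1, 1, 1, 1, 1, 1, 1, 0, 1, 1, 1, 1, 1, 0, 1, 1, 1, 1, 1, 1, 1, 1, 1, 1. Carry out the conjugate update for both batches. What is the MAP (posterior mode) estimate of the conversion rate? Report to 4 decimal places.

0.7487

The Beta prior is conjugate to a Binomial/Bernoulli likelihood; the update adds successes to α and failures to β.
After batch 1: Beta(5.4+23, 4.6+14) = Beta(28.4, 18.6).
After batch 2: Beta(28.4+31, 18.6+2) = Beta(59.4, 20.6).
Mode of Beta(a,b) for a,b>1 is (a−1)/(a+b−2) = 58.4/78.0 = 0.7487.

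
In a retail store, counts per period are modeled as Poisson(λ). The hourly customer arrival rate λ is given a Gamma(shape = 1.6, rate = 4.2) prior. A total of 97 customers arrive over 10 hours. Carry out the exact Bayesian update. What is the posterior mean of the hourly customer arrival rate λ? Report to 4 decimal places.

6.9437

With a Gamma(shape α, rate β) prior, the Poisson likelihood is conjugate: the posterior is Gamma(α + ΣXᵢ, β + n).
Posterior: Gamma(α+S, β+n) = Gamma(1.6+97, 4.2+10) = Gamma(98.6, 14.2).
Posterior mean = α/β = 98.6/14.2 = 6.9437.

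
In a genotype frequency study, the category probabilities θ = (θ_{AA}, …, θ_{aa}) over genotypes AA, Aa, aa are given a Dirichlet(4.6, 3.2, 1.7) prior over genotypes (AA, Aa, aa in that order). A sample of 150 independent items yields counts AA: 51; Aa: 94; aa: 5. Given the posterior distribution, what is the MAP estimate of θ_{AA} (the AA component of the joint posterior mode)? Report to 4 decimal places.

0.3489

The Dirichlet prior is conjugate to the Multinomial likelihood: each posterior αⱼ = prior αⱼ + observed count nⱼ.
Posterior concentration: (55.6, 97.2, 6.7), total = 159.5.
Joint mode component: (α_{AA}−1)/(Σα−K) = 54.6/156.5 = 0.3489.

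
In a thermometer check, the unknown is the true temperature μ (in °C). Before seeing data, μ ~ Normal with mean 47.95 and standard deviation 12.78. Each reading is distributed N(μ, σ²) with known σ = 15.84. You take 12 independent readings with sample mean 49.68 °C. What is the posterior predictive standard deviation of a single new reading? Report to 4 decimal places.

16.4147

For Normal data with known variance σ², a Normal(μ₀, σ₀²) prior on μ is conjugate. Posterior precision = 1/σ₀² + n/σ²; posterior mean is the precision-weighted average of μ₀ and x̄.
σ₀² = 12.78² = 163.3284, σ² = 15.84² = 250.9056; σ² + n·σ₀² = 250.9056 + 12·163.3284 = 2210.8464.
Posterior precision = 1/σ₀² + n/σ² = 1/163.3284 + 12/250.9056 = (σ² + n·σ₀²)/(σ₀²σ²) = 2210.8464/(163.3284·250.9056); posterior variance σₙ² = σ₀²σ²/(σ² + n·σ₀²) = 163.3284·250.9056/2210.8464 = 18.535892.
Predictive variance for one new observation = σₙ² + σ² = 163.3284·250.9056/2210.8464 + 250.9056 = σ²·(σ₀² + 2210.8464)/2210.8464 = 250.9056·2374.1748/2210.8464 = 269.441492; SD = √(250.9056·2374.1748/2210.8464) = 16.4147.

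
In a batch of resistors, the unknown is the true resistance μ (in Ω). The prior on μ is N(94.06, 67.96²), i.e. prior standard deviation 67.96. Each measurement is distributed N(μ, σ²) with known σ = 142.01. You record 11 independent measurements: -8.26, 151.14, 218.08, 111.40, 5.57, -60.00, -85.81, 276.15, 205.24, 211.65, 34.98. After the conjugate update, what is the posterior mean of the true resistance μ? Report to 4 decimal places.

95.7182

For Normal data with known variance σ², a Normal(μ₀, σ₀²) prior on μ is conjugate. Posterior precision = 1/σ₀² + n/σ²; posterior mean is the precision-weighted average of μ₀ and x̄.
Σxᵢ = (-8.26) + 151.14 + 218.08 + 111.40 + 5.57 + (-60.00) + (-85.81) + 276.15 + 205.24 + 211.65 + 34.98 = 1060.14, so n·x̄ = 1060.14.
σ₀² = 67.96² = 4618.5616, σ² = 142.01² = 20166.8401; σ² + n·σ₀² = 20166.8401 + 11·4618.5616 = 70971.0177.
Posterior mean = (μ₀/σ₀² + n·x̄/σ²)/(1/σ₀² + n/σ²) = (σ²·μ₀ + σ₀²·n·x̄)/(σ² + n·σ₀²) = (20166.8401·94.06 + 4618.5616·1060.14)/70971.0177 = 6793214.87443/70971.0177 = 95.7182.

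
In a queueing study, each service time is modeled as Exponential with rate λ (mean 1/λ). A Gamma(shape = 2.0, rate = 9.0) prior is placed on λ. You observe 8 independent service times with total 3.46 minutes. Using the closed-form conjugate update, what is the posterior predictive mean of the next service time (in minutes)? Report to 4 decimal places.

With a Gamma(shape α, rate β) prior on the exponential rate λ, the posterior after n observations with total T = Σxᵢ is Gamma(α+n, β+T).
Posterior: Gamma(2.0+8, 9.0+3.46) = Gamma(10.0, 12.46).
The predictive distribution for the next observation is Lomax; its mean is β/(α−1) = 12.46/9.0 = 1.3844.

1.3844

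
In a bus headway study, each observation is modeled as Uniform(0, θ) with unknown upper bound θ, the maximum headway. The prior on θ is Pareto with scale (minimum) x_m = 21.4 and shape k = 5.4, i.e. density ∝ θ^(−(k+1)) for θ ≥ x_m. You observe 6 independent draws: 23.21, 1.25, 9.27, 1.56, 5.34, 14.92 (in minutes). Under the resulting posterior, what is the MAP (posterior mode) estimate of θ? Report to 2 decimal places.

A Pareto(scale x_m, shape k) prior on the upper bound θ of Uniform(0, θ) is conjugate: posterior is Pareto(max(x_m, max xᵢ), k + n).
Sample maximum = 23.21; prior scale x_m = 21.4 → posterior scale = max = 23.21.
Posterior shape = 5.4 + 6 = 11.4.
The Pareto density is decreasing on [x_m, ∞), so the mode is x_m = 23.21.

23.21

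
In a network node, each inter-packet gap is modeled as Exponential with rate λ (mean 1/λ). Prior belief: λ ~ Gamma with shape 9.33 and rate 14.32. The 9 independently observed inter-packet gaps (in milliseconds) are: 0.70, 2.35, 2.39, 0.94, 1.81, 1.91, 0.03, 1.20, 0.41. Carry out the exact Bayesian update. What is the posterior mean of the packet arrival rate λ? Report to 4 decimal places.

With a Gamma(shape α, rate β) prior on the exponential rate λ, the posterior after n observations with total T = Σxᵢ is Gamma(α+n, β+T).
Sum of observations T = 11.74 milliseconds; n = 9.
Posterior: Gamma(9.33+9, 14.32+11.74) = Gamma(18.33, 26.06).
Posterior mean of λ = α/β = 18.33/26.06 = 0.7034.

0.7034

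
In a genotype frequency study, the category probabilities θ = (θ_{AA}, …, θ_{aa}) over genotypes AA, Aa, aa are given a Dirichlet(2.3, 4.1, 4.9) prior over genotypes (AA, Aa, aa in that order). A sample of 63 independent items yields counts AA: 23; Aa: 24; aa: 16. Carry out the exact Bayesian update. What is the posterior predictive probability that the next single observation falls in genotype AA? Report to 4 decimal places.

The Dirichlet prior is conjugate to the Multinomial likelihood: each posterior αⱼ = prior αⱼ + observed count nⱼ.
Posterior concentration: (25.3, 28.1, 20.9), total = 74.3.
P(next = AA | data) = α_{AA}/Σα = 0.3405.

0.3405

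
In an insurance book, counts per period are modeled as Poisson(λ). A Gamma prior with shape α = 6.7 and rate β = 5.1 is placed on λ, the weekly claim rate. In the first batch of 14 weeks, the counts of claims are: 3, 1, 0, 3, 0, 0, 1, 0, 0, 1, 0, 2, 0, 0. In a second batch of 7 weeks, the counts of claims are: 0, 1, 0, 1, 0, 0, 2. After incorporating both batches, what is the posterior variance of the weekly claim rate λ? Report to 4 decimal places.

0.0319

With a Gamma(shape α, rate β) prior, the Poisson likelihood is conjugate: the posterior is Gamma(α + ΣXᵢ, β + n).
Batch 1: sum of counts S = 11 over n = 14 weeks.
After batch 1: Gamma(α+S, β+n) = Gamma(6.7+11, 5.1+14) = Gamma(17.7, 19.1).
Batch 2: sum of counts S = 4 over n = 7 weeks.
After batch 2: Gamma(α+S, β+n) = Gamma(17.7+4, 19.1+7) = Gamma(21.7, 26.1).
Var = α/β² = 21.7/26.1² = 0.0319.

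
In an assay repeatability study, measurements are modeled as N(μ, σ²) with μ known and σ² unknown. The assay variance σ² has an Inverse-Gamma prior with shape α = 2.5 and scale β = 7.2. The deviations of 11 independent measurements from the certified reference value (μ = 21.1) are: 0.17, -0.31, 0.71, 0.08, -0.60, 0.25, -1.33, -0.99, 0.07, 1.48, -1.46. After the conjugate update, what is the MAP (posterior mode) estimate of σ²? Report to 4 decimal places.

With known mean μ and an Inverse-Gamma(α, β) prior on σ², the Normal likelihood is conjugate: posterior is Inv-Gamma(α + n/2, β + Σ(xᵢ−μ)²/2).
Σ(xᵢ−μ)² = (0.17)² + (-0.31)² + (0.71)² + (0.08)² + (-0.60)² + (0.25)² + (-1.33)² + (-0.99)² + (0.07)² + (1.48)² + (-1.46)² = 8.1339.
Posterior: Inv-Gamma(2.5 + 11/2, 7.2 + 8.1339/2) = Inv-Gamma(8.00, 11.26695).
Mode = β/(α+1) = 11.26695/9.00 = 1.2519.

1.2519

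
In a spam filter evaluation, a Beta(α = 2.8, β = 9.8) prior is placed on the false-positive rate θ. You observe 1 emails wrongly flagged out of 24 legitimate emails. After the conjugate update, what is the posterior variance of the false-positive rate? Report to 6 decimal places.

0.002475

The Beta prior is conjugate to a Binomial/Bernoulli likelihood; the update adds successes to α and failures to β.
Posterior: Beta(α+k, β+n−k) = Beta(2.8+1, 9.8+23) = Beta(3.8, 32.8).
Var = αβ/((α+β)²(α+β+1)) = 3.8·32.8/(36.6²·37.6) = 0.002475.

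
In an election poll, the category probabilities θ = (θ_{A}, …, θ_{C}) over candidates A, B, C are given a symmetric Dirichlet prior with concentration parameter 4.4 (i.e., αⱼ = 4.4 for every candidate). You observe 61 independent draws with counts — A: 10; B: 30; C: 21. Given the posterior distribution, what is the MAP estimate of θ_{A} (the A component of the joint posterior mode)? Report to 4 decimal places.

0.1882

The Dirichlet prior is conjugate to the Multinomial likelihood: each posterior αⱼ = prior αⱼ + observed count nⱼ.
Posterior concentration: (14.4, 34.4, 25.4), total = 74.2.
Joint mode component: (α_{A}−1)/(Σα−K) = 13.4/71.2 = 0.1882.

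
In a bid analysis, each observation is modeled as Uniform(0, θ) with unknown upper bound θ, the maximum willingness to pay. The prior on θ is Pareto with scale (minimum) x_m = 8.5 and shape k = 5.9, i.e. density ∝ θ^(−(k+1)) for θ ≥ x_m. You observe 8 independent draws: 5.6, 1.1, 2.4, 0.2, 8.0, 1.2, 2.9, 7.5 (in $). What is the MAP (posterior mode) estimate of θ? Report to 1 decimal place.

A Pareto(scale x_m, shape k) prior on the upper bound θ of Uniform(0, θ) is conjugate: posterior is Pareto(max(x_m, max xᵢ), k + n).
Sample maximum = 8.0; prior scale x_m = 8.5 → posterior scale = max = 8.5.
Posterior shape = 5.9 + 8 = 13.9.
The Pareto density is decreasing on [x_m, ∞), so the mode is x_m = 8.5.

8.5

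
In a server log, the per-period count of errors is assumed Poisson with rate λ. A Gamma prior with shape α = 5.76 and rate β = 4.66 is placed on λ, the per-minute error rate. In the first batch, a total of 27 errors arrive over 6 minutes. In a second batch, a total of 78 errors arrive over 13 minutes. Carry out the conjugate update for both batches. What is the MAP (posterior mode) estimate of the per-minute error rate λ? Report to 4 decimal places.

4.6391

With a Gamma(shape α, rate β) prior, the Poisson likelihood is conjugate: the posterior is Gamma(α + ΣXᵢ, β + n).
After batch 1: Gamma(α+S, β+n) = Gamma(5.76+27, 4.66+6) = Gamma(32.76, 10.66).
After batch 2: Gamma(α+S, β+n) = Gamma(32.76+78, 10.66+13) = Gamma(110.76, 23.66).
Mode of Gamma(α,β) for α≥1 is (α−1)/β = 109.76/23.66 = 4.6391.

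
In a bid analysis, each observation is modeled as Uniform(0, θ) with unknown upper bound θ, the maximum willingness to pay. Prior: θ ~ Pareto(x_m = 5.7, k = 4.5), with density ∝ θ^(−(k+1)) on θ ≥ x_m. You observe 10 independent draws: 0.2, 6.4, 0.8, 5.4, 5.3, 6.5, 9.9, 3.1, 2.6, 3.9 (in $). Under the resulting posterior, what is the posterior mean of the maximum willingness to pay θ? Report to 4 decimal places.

A Pareto(scale x_m, shape k) prior on the upper bound θ of Uniform(0, θ) is conjugate: posterior is Pareto(max(x_m, max xᵢ), k + n).
Sample maximum = 9.9; prior scale x_m = 5.7 → posterior scale = max = 9.9.
Posterior shape = 4.5 + 10 = 14.5.
E[θ|data] = k·x_m/(k−1) = 14.5·9.9/13.5 = 10.6333.

10.6333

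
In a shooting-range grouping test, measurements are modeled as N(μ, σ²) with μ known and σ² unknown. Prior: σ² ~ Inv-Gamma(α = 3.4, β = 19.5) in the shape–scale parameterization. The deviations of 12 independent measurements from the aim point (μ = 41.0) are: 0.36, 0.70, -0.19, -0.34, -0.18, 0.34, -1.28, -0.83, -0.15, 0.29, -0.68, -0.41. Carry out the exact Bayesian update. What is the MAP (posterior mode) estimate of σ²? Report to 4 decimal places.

With known mean μ and an Inverse-Gamma(α, β) prior on σ², the Normal likelihood is conjugate: posterior is Inv-Gamma(α + n/2, β + Σ(xᵢ−μ)²/2).
Σ(xᵢ−μ)² = (0.36)² + (0.70)² + (-0.19)² + (-0.34)² + (-0.18)² + (0.34)² + (-1.28)² + (-0.83)² + (-0.15)² + (0.29)² + (-0.68)² + (-0.41)² = 3.9837.
Posterior: Inv-Gamma(3.4 + 12/2, 19.5 + 3.9837/2) = Inv-Gamma(9.40, 21.49185).
Mode = β/(α+1) = 21.49185/10.40 = 2.0665.

2.0665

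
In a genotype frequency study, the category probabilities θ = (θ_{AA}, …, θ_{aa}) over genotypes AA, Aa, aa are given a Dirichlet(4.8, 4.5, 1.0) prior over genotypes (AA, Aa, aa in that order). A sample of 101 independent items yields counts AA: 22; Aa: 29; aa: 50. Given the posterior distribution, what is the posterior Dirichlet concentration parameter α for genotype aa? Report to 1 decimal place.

51.0

The Dirichlet prior is conjugate to the Multinomial likelihood: each posterior αⱼ = prior αⱼ + observed count nⱼ.
Posterior concentration: (26.8, 33.5, 51.0), total = 111.3.
α_{aa} = 1.0 + 50 = 51.0.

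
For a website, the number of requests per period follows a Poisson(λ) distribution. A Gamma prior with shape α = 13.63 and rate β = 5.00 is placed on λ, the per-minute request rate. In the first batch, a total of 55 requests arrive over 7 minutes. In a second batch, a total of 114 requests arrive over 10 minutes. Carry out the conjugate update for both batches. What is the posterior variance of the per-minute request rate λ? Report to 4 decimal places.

With a Gamma(shape α, rate β) prior, the Poisson likelihood is conjugate: the posterior is Gamma(α + ΣXᵢ, β + n).
After batch 1: Gamma(α+S, β+n) = Gamma(13.63+55, 5.00+7) = Gamma(68.63, 12.00).
After batch 2: Gamma(α+S, β+n) = Gamma(68.63+114, 12.00+10) = Gamma(182.63, 22.00).
Var = α/β² = 182.63/22.00² = 0.3773.

0.3773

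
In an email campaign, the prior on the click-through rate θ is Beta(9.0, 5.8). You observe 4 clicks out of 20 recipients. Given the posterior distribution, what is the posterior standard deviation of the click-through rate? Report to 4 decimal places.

The Beta prior is conjugate to a Binomial/Bernoulli likelihood; the update adds successes to α and failures to β.
Posterior: Beta(α+k, β+n−k) = Beta(9.0+4, 5.8+16) = Beta(13.0, 21.8).
Var = αβ/((α+β)²(α+β+1)) = 13.0·21.8/(34.8²·35.8) = 0.00653670; SD = √0.00653670 = 0.0808.

0.0808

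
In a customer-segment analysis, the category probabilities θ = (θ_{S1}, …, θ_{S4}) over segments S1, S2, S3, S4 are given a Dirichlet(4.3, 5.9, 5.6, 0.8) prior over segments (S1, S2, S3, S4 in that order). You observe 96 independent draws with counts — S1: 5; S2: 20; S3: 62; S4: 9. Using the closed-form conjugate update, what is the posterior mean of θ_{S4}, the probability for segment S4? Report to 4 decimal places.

The Dirichlet prior is conjugate to the Multinomial likelihood: each posterior αⱼ = prior αⱼ + observed count nⱼ.
Posterior concentration: (9.3, 25.9, 67.6, 9.8), total = 112.6.
E[θ_{S4}|data] = α_{S4}/Σα = 9.8/112.6 = 0.0870.

0.0870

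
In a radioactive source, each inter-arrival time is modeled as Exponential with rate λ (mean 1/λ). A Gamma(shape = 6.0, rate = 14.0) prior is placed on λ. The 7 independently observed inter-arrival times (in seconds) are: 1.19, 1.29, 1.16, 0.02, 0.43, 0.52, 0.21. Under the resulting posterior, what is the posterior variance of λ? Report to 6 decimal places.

0.036703

With a Gamma(shape α, rate β) prior on the exponential rate λ, the posterior after n observations with total T = Σxᵢ is Gamma(α+n, β+T).
Sum of observations T = 4.82 seconds; n = 7.
Posterior: Gamma(6.0+7, 14.0+4.82) = Gamma(13.0, 18.82).
Var = α/β² = 0.036703.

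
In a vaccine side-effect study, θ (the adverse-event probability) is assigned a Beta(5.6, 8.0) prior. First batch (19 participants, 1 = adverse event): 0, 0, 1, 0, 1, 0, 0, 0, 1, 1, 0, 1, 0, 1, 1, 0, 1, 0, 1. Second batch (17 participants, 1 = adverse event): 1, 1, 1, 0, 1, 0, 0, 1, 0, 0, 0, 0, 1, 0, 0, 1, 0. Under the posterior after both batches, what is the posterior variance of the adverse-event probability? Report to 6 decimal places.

0.004858

The Beta prior is conjugate to a Binomial/Bernoulli likelihood; the update adds successes to α and failures to β.
After batch 1: Beta(5.6+9, 8.0+10) = Beta(14.6, 18.0).
After batch 2: Beta(14.6+7, 18.0+10) = Beta(21.6, 28.0).
Var = αβ/((α+β)²(α+β+1)) = 21.6·28.0/(49.6²·50.6) = 0.004858.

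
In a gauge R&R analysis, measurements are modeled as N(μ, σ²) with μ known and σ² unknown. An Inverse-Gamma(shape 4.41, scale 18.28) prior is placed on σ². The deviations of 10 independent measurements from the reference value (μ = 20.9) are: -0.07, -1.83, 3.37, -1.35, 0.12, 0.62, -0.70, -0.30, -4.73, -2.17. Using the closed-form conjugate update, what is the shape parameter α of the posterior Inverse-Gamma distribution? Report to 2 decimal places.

9.41

With known mean μ and an Inverse-Gamma(α, β) prior on σ², the Normal likelihood is conjugate: posterior is Inv-Gamma(α + n/2, β + Σ(xᵢ−μ)²/2).
Σ(xᵢ−μ)² = (-0.07)² + (-1.83)² + (3.37)² + (-1.35)² + (0.12)² + (0.62)² + (-0.70)² + (-0.30)² + (-4.73)² + (-2.17)² = 44.5938.
Posterior: Inv-Gamma(4.41 + 10/2, 18.28 + 44.5938/2) = Inv-Gamma(9.41, 40.57690).
Posterior α = 9.41.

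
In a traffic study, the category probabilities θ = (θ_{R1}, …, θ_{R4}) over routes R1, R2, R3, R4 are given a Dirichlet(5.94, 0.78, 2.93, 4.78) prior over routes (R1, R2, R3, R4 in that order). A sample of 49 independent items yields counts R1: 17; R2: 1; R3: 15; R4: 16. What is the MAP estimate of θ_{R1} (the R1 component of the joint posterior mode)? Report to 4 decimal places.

The Dirichlet prior is conjugate to the Multinomial likelihood: each posterior αⱼ = prior αⱼ + observed count nⱼ.
Posterior concentration: (22.94, 1.78, 17.93, 20.78), total = 63.43.
Joint mode component: (α_{R1}−1)/(Σα−K) = 21.94/59.43 = 0.3692.

0.3692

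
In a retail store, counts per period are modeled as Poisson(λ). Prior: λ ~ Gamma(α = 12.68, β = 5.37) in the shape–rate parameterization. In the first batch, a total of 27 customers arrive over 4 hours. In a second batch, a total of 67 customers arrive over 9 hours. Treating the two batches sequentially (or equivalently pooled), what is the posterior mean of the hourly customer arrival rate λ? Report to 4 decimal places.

5.8073

With a Gamma(shape α, rate β) prior, the Poisson likelihood is conjugate: the posterior is Gamma(α + ΣXᵢ, β + n).
After batch 1: Gamma(α+S, β+n) = Gamma(12.68+27, 5.37+4) = Gamma(39.68, 9.37).
After batch 2: Gamma(α+S, β+n) = Gamma(39.68+67, 9.37+9) = Gamma(106.68, 18.37).
Posterior mean = α/β = 106.68/18.37 = 5.8073.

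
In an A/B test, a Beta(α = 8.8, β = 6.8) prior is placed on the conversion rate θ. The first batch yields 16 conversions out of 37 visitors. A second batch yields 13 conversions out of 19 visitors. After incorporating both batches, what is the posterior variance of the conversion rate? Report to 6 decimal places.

0.003433

The Beta prior is conjugate to a Binomial/Bernoulli likelihood; the update adds successes to α and failures to β.
After batch 1: Beta(8.8+16, 6.8+21) = Beta(24.8, 27.8).
After batch 2: Beta(24.8+13, 27.8+6) = Beta(37.8, 33.8).
Var = αβ/((α+β)²(α+β+1)) = 37.8·33.8/(71.6²·72.6) = 0.003433.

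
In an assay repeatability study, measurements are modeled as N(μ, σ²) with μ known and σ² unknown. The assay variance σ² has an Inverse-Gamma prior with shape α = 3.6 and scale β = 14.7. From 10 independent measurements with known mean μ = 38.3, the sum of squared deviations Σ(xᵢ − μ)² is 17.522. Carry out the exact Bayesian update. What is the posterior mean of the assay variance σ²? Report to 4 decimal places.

3.0870

With known mean μ and an Inverse-Gamma(α, β) prior on σ², the Normal likelihood is conjugate: posterior is Inv-Gamma(α + n/2, β + Σ(xᵢ−μ)²/2).
Posterior: Inv-Gamma(3.6 + 10/2, 14.7 + 17.522/2) = Inv-Gamma(8.60, 23.4610).
E[σ²|data] = β/(α−1) = 23.4610/7.60 = 3.0870.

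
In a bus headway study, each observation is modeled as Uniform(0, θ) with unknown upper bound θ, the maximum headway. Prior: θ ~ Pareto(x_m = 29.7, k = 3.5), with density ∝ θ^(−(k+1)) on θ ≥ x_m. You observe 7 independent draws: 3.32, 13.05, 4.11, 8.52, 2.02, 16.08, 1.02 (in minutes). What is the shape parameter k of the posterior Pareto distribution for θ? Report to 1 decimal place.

A Pareto(scale x_m, shape k) prior on the upper bound θ of Uniform(0, θ) is conjugate: posterior is Pareto(max(x_m, max xᵢ), k + n).
Sample maximum = 16.08; prior scale x_m = 29.7 → posterior scale = max = 29.70.
Posterior shape = 3.5 + 7 = 10.5.
Posterior shape k = 10.5.

10.5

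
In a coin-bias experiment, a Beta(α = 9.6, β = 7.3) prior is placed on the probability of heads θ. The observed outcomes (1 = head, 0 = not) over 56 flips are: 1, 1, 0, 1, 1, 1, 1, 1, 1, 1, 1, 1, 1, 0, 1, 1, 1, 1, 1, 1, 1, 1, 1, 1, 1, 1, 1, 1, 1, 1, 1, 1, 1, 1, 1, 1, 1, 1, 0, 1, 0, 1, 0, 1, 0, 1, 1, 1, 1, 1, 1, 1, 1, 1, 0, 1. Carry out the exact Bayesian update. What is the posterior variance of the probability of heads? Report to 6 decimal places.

0.002134

The Beta prior is conjugate to a Binomial/Bernoulli likelihood; the update adds successes to α and failures to β.
Posterior: Beta(α+k, β+n−k) = Beta(9.6+49, 7.3+7) = Beta(58.6, 14.3).
Var = αβ/((α+β)²(α+β+1)) = 58.6·14.3/(72.9²·73.9) = 0.002134.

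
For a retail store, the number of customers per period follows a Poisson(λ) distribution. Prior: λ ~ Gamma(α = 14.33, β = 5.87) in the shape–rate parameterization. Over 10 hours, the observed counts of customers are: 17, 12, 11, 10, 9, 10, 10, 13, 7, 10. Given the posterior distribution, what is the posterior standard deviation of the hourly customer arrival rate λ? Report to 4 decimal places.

With a Gamma(shape α, rate β) prior, the Poisson likelihood is conjugate: the posterior is Gamma(α + ΣXᵢ, β + n).
Sum of counts S = 109 over n = 10 hours.
Posterior: Gamma(α+S, β+n) = Gamma(14.33+109, 5.87+10) = Gamma(123.33, 15.87).
SD = √α/β = √123.33/15.87 = 0.6998.

0.6998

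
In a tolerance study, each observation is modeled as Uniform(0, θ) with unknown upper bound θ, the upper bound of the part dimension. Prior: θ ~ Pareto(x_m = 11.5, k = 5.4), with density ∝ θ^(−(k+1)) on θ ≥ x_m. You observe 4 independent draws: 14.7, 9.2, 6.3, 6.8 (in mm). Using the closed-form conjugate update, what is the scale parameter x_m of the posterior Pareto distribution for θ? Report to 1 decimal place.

14.7

A Pareto(scale x_m, shape k) prior on the upper bound θ of Uniform(0, θ) is conjugate: posterior is Pareto(max(x_m, max xᵢ), k + n).
Sample maximum = 14.7; prior scale x_m = 11.5 → posterior scale = max = 14.7.
Posterior shape = 5.4 + 4 = 9.4.
Posterior scale x_m = 14.7.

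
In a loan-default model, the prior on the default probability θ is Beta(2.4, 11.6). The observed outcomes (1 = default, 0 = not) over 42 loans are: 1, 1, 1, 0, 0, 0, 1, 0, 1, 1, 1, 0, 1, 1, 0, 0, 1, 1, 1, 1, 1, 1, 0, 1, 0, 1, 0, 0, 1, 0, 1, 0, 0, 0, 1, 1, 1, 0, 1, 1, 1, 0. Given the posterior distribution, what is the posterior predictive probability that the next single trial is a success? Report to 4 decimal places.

The Beta prior is conjugate to a Binomial/Bernoulli likelihood; the update adds successes to α and failures to β.
Posterior: Beta(α+k, β+n−k) = Beta(2.4+25, 11.6+17) = Beta(27.4, 28.6).
For a single future Bernoulli trial, P(success | data) = α/(α+β) = 0.4893.

0.4893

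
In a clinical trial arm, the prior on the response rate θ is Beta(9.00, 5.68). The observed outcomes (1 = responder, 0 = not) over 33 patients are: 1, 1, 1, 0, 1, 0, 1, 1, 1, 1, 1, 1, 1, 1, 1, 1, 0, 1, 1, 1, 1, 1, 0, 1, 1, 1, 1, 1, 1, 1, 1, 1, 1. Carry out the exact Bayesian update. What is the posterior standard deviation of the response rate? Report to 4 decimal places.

The Beta prior is conjugate to a Binomial/Bernoulli likelihood; the update adds successes to α and failures to β.
Posterior: Beta(α+k, β+n−k) = Beta(9.00+29, 5.68+4) = Beta(38.00, 9.68).
Var = αβ/((α+β)²(α+β+1)) = 38.00·9.68/(47.68²·48.68) = 0.00332381; SD = √0.00332381 = 0.0577.

0.0577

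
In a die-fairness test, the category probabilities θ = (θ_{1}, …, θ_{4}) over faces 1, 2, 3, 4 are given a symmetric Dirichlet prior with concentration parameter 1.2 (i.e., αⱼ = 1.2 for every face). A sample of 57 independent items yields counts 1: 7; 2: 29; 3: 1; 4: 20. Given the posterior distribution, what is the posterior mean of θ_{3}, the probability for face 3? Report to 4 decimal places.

The Dirichlet prior is conjugate to the Multinomial likelihood: each posterior αⱼ = prior αⱼ + observed count nⱼ.
Posterior concentration: (8.2, 30.2, 2.2, 21.2), total = 61.8.
E[θ_{3}|data] = α_{3}/Σα = 2.2/61.8 = 0.0356.

0.0356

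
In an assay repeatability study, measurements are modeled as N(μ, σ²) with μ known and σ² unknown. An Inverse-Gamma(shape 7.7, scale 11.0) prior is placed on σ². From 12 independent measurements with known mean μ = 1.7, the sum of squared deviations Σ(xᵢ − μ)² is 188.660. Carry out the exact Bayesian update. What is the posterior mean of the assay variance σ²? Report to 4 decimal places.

With known mean μ and an Inverse-Gamma(α, β) prior on σ², the Normal likelihood is conjugate: posterior is Inv-Gamma(α + n/2, β + Σ(xᵢ−μ)²/2).
Posterior: Inv-Gamma(7.7 + 12/2, 11.0 + 188.660/2) = Inv-Gamma(13.70, 105.3300).
E[σ²|data] = β/(α−1) = 105.3300/12.70 = 8.2937.

8.2937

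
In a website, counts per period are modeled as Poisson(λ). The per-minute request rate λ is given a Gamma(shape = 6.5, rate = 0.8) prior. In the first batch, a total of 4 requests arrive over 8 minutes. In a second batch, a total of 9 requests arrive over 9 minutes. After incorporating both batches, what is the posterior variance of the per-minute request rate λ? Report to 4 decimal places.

0.0615

With a Gamma(shape α, rate β) prior, the Poisson likelihood is conjugate: the posterior is Gamma(α + ΣXᵢ, β + n).
After batch 1: Gamma(α+S, β+n) = Gamma(6.5+4, 0.8+8) = Gamma(10.5, 8.8).
After batch 2: Gamma(α+S, β+n) = Gamma(10.5+9, 8.8+9) = Gamma(19.5, 17.8).
Var = α/β² = 19.5/17.8² = 0.0615.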